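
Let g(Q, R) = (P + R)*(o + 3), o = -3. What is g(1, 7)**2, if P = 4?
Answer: 0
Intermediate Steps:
g(Q, R) = 0 (g(Q, R) = (4 + R)*(-3 + 3) = (4 + R)*0 = 0)
g(1, 7)**2 = 0**2 = 0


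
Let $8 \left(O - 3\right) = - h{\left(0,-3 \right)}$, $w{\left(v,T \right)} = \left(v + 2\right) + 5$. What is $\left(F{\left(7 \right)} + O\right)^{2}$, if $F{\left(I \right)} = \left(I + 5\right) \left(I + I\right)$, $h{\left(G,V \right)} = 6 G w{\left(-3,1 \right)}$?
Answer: $29241$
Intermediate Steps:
$w{\left(v,T \right)} = 7 + v$ ($w{\left(v,T \right)} = \left(2 + v\right) + 5 = 7 + v$)
$h{\left(G,V \right)} = 24 G$ ($h{\left(G,V \right)} = 6 G \left(7 - 3\right) = 6 G 4 = 24 G$)
$F{\left(I \right)} = 2 I \left(5 + I\right)$ ($F{\left(I \right)} = \left(5 + I\right) 2 I = 2 I \left(5 + I\right)$)
$O = 3$ ($O = 3 + \frac{\left(-1\right) 24 \cdot 0}{8} = 3 + \frac{\left(-1\right) 0}{8} = 3 + \frac{1}{8} \cdot 0 = 3 + 0 = 3$)
$\left(F{\left(7 \right)} + O\right)^{2} = \left(2 \cdot 7 \left(5 + 7\right) + 3\right)^{2} = \left(2 \cdot 7 \cdot 12 + 3\right)^{2} = \left(168 + 3\right)^{2} = 171^{2} = 29241$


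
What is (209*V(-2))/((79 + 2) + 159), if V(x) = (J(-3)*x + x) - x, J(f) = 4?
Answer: -209/30 ≈ -6.9667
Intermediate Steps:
V(x) = 4*x (V(x) = (4*x + x) - x = 5*x - x = 4*x)
(209*V(-2))/((79 + 2) + 159) = (209*(4*(-2)))/((79 + 2) + 159) = (209*(-8))/(81 + 159) = -1672/240 = -1672*1/240 = -209/30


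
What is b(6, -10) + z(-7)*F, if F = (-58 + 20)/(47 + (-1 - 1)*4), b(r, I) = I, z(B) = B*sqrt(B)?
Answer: -10 + 266*I*sqrt(7)/39 ≈ -10.0 + 18.045*I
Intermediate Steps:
z(B) = B**(3/2)
F = -38/39 (F = -38/(47 - 2*4) = -38/(47 - 8) = -38/39 ≈ -0.97436)
b(6, -10) + z(-7)*F = -10 + (-7)**(3/2)*(-38/39) = -10 - 7*I*sqrt(7)*(-38/39) = -10 + 266*I*sqrt(7)/39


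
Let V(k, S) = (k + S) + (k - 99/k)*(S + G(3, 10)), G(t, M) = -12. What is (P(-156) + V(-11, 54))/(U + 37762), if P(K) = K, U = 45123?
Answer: -197/82885 ≈ -0.0023768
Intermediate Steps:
V(k, S) = S + k + (-12 + S)*(k - 99/k) (V(k, S) = (k + S) + (k - 99/k)*(S - 12) = (S + k) + (k - 99/k)*(-12 + S) = (S + k) + (-12 + S)*(k - 99/k) = S + k + (-12 + S)*(k - 99/k))
(P(-156) + V(-11, 54))/(U + 37762) = (-156 + (1188 - 99*54 - 11*(54 - 11*(-11) + 54*(-11)))/(-11))/(45123 + 37762) = (-156 - (1188 - 5346 - 11*(54 + 121 - 594))/11)/82885 = (-156 - (1188 - 5346 - 11*(-419))/11)*(1/82885) = (-156 - (1188 - 5346 + 4609)/11)*(1/82885) = (-156 - 1/11*451)*(1/82885) = (-156 - 41)*(1/82885) = -197*1/82885 = -197/82885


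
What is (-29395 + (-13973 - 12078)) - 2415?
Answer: -57861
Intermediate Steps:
(-29395 + (-13973 - 12078)) - 2415 = (-29395 - 26051) - 2415 = -55446 - 2415 = -57861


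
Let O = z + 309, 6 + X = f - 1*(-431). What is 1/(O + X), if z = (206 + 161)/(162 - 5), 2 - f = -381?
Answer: 157/175736 ≈ 0.00089339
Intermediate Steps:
f = 383 (f = 2 - 1*(-381) = 2 + 381 = 383)
z = 367/157 ≈ 2.3376
X = 808 (X = -6 + (383 - 1*(-431)) = -6 + (383 + 431) = -6 + 814 = 808)
O = 48880/157 (O = 367/157 + 309 = 48880/157 ≈ 311.34)
1/(O + X) = 1/(48880/157 + 808) = 1/(175736/157) = 157/175736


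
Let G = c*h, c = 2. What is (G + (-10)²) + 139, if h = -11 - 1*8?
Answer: 201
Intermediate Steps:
h = -19 (h = -11 - 8 = -19)
G = -38 (G = 2*(-19) = -38)
(G + (-10)²) + 139 = (-38 + (-10)²) + 139 = (-38 + 100) + 139 = 62 + 139 = 201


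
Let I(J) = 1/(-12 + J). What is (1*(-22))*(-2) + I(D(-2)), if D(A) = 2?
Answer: 439/10 ≈ 43.900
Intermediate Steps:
(1*(-22))*(-2) + I(D(-2)) = (1*(-22))*(-2) + 1/(-12 + 2) = -22*(-2) + 1/(-10) = 44 - 1/10 = 439/10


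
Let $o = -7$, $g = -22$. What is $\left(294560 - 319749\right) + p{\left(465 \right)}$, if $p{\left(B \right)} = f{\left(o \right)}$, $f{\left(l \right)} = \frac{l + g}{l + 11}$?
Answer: $- \frac{100785}{4} \approx -25196.0$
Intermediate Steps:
$f{\left(l \right)} = \frac{-22 + l}{11 + l}$ ($f{\left(l \right)} = \frac{l - 22}{l + 11} = \frac{-22 + l}{11 + l}$)
$p{\left(B \right)} = - \frac{29}{4}$ ($p{\left(B \right)} = \frac{-22 - 7}{11 - 7} = \frac{1}{4} \left(-29\right) = - \frac{29}{4}$)
$\left(294560 - 319749\right) + p{\left(465 \right)} = \left(294560 - 319749\right) - \frac{29}{4} = -25189 - \frac{29}{4} = - \frac{100785}{4}$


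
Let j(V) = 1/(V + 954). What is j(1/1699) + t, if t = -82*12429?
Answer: -1651931602067/1620847 ≈ -1.0192e+6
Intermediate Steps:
t = -1019178
j(V) = 1/(954 + V)
j(1/1699) + t = 1/(954 + 1/1699) - 1019178 = 1/(1620847/1699) - 1019178 = 1699/1620847 - 1019178 = -1651931602067/1620847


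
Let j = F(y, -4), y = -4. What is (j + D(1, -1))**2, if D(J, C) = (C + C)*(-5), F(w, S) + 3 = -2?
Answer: 25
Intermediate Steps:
F(w, S) = -5 (F(w, S) = -3 - 2 = -5)
D(J, C) = -10*C (D(J, C) = (2*C)*(-5) = -10*C)
j = -5
(j + D(1, -1))**2 = (-5 - 10*(-1))**2 = (-5 + 10)**2 = 5**2 = 25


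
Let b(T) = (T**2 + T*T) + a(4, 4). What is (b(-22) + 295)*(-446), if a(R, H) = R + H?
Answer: -566866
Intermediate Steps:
a(R, H) = H + R
b(T) = 8 + 2*T**2 (b(T) = (T**2 + T*T) + (4 + 4) = (T**2 + T**2) + 8 = 2*T**2 + 8 = 8 + 2*T**2)
(b(-22) + 295)*(-446) = ((8 + 2*(-22)**2) + 295)*(-446) = ((8 + 2*484) + 295)*(-446) = ((8 + 968) + 295)*(-446) = (976 + 295)*(-446) = 1271*(-446) = -566866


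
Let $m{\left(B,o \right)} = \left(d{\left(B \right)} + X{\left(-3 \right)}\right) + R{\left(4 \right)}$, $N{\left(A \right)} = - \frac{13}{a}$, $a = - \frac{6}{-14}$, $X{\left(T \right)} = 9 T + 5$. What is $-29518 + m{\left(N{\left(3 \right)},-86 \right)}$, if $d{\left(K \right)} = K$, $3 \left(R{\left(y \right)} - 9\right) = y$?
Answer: $-29560$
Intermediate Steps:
$R{\left(y \right)} = 9 + \frac{y}{3}$
$X{\left(T \right)} = 5 + 9 T$
$a = \frac{3}{7}$ ($a = \left(-6\right) \left(- \frac{1}{14}\right) = \frac{3}{7} \approx 0.42857$)
$N{\left(A \right)} = - \frac{91}{3}$ ($N{\left(A \right)} = - \frac{13}{\frac{3}{7}} = \left(-13\right) \frac{7}{3} = - \frac{91}{3}$)
$m{\left(B,o \right)} = - \frac{35}{3} + B$ ($m{\left(B,o \right)} = \left(B + \left(5 + 9 \left(-3\right)\right)\right) + \left(9 + \frac{1}{3} \cdot 4\right) = \left(B + \left(5 - 27\right)\right) + \left(9 + \frac{4}{3}\right) = \left(B - 22\right) + \frac{31}{3} = \left(-22 + B\right) + \frac{31}{3} = - \frac{35}{3} + B$)
$-29518 + m{\left(N{\left(3 \right)},-86 \right)} = -29518 - 42 = -29560$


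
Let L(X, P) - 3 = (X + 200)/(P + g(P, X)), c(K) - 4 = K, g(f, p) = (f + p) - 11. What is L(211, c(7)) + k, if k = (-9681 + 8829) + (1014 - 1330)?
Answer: -86073/74 ≈ -1163.1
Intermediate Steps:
g(f, p) = -11 + f + p
c(K) = 4 + K
L(X, P) = 3 + (200 + X)/(-11 + X + 2*P) (L(X, P) = 3 + (X + 200)/(P + (-11 + P + X)) = 3 + (200 + X)/(-11 + X + 2*P))
k = -1168 (k = -852 - 316 = -1168)
L(211, c(7)) + k = (167 + 4*211 + 6*(4 + 7))/(-11 + 211 + 2*(4 + 7)) - 1168 = (167 + 844 + 6*11)/(-11 + 211 + 2*11) - 1168 = (167 + 844 + 66)/(-11 + 211 + 22) - 1168 = 1077/222 - 1168 = (1/222)*1077 - 1168 = 359/74 - 1168 = -86073/74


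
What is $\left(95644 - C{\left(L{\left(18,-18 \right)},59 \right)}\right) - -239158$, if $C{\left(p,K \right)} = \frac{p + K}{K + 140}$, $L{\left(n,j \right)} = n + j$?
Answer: $\frac{66625539}{199} \approx 3.348 \cdot 10^{5}$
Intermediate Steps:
$L{\left(n,j \right)} = j + n$
$C{\left(p,K \right)} = \frac{K + p}{140 + K}$
$\left(95644 - C{\left(L{\left(18,-18 \right)},59 \right)}\right) - -239158 = \left(95644 - \frac{59 + \left(-18 + 18\right)}{140 + 59}\right) - -239158 = \left(95644 - \frac{59 + 0}{199}\right) + 239158 = \left(95644 - \frac{1}{199} \cdot 59\right) + 239158 = \left(95644 - \frac{59}{199}\right) + 239158 = \frac{19033097}{199} + 239158 = \frac{66625539}{199}$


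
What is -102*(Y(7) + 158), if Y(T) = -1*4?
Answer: -15708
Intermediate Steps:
Y(T) = -4
-102*(Y(7) + 158) = -102*(-4 + 158) = -102*154 = -15708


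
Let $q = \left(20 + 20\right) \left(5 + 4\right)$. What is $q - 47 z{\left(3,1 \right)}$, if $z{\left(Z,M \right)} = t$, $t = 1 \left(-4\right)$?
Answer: $548$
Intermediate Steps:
$t = -4$
$z{\left(Z,M \right)} = -4$
$q = 360$ ($q = 40 \cdot 9 = 360$)
$q - 47 z{\left(3,1 \right)} = 360 - -188 = 360 + 188 = 548$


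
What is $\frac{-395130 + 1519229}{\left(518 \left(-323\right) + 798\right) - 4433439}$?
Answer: $- \frac{1124099}{4599955} \approx -0.24437$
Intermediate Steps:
$\frac{-395130 + 1519229}{\left(518 \left(-323\right) + 798\right) - 4433439} = \frac{1124099}{\left(-167314 + 798\right) - 4433439} = \frac{1124099}{-166516 - 4433439} = \frac{1124099}{-4599955} = 1124099 \left(- \frac{1}{4599955}\right) = - \frac{1124099}{4599955}$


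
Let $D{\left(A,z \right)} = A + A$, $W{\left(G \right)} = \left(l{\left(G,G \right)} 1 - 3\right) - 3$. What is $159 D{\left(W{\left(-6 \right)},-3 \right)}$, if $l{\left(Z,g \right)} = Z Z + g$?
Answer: $7632$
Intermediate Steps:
$l{\left(Z,g \right)} = g + Z^{2}$ ($l{\left(Z,g \right)} = Z^{2} + g = g + Z^{2}$)
$W{\left(G \right)} = -6 + G + G^{2}$ ($W{\left(G \right)} = \left(\left(G + G^{2}\right) 1 - 3\right) - 3 = \left(\left(G + G^{2}\right) - 3\right) - 3 = \left(-3 + G + G^{2}\right) - 3 = -6 + G + G^{2}$)
$D{\left(A,z \right)} = 2 A$
$159 D{\left(W{\left(-6 \right)},-3 \right)} = 159 \cdot 2 \left(-6 - 6 + \left(-6\right)^{2}\right) = 159 \cdot 2 \left(-6 - 6 + 36\right) = 159 \cdot 2 \cdot 24 = 159 \cdot 48 = 7632$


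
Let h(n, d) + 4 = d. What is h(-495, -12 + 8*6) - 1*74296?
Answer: -74264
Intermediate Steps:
h(n, d) = -4 + d
h(-495, -12 + 8*6) - 1*74296 = (-4 + (-12 + 8*6)) - 1*74296 = (-4 + (-12 + 48)) - 74296 = (-4 + 36) - 74296 = 32 - 74296 = -74264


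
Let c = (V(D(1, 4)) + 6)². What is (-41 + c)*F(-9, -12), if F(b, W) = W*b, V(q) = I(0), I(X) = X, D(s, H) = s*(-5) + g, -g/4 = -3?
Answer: -540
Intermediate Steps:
g = 12 (g = -4*(-3) = 12)
D(s, H) = 12 - 5*s (D(s, H) = s*(-5) + 12 = -5*s + 12 = 12 - 5*s)
V(q) = 0
c = 36 (c = (0 + 6)² = 6² = 36)
(-41 + c)*F(-9, -12) = (-41 + 36)*(-12*(-9)) = -5*108 = -540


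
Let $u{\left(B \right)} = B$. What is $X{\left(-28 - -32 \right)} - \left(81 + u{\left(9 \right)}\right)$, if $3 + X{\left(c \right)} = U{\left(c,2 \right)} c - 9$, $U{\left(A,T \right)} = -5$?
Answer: $-122$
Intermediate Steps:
$X{\left(c \right)} = -12 - 5 c$ ($X{\left(c \right)} = -3 - \left(9 + 5 c\right) = -12 - 5 c$)
$X{\left(-28 - -32 \right)} - \left(81 + u{\left(9 \right)}\right) = \left(-12 - 5 \left(-28 - -32\right)\right) - \left(81 + 9\right) = \left(-12 - 5 \left(-28 + 32\right)\right) - 90 = \left(-12 - 20\right) - 90 = -32 - 90 = -122$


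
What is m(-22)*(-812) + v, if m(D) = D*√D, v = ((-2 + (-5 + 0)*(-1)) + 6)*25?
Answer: 225 + 17864*I*√22 ≈ 225.0 + 83790.0*I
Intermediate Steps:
v = 225 (v = ((-2 - 5*(-1)) + 6)*25 = ((-2 + 5) + 6)*25 = (3 + 6)*25 = 9*25 = 225)
m(D) = D^(3/2)
m(-22)*(-812) + v = (-22)^(3/2)*(-812) + 225 = -22*I*√22*(-812) + 225 = 17864*I*√22 + 225 = 225 + 17864*I*√22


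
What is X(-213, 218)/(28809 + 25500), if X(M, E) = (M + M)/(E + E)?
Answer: -71/3946454 ≈ -1.7991e-5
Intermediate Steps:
X(M, E) = M/E (X(M, E) = (2*M)/((2*E)) = (2*M)*(1/(2*E)) = M/E)
X(-213, 218)/(28809 + 25500) = (-213/218)/(28809 + 25500) = -213*1/218/54309 = -213/218*1/54309 = -71/3946454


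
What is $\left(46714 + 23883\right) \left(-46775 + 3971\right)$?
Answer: $-3021833988$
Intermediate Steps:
$\left(46714 + 23883\right) \left(-46775 + 3971\right) = 70597 \left(-42804\right) = -3021833988$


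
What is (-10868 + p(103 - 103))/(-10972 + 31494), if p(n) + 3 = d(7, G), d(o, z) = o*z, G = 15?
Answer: -5383/10261 ≈ -0.52461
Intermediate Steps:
p(n) = 102 (p(n) = -3 + 7*15 = -3 + 105 = 102)
(-10868 + p(103 - 103))/(-10972 + 31494) = (-10868 + 102)/(-10972 + 31494) = -10766/20522 = -10766*1/20522 = -5383/10261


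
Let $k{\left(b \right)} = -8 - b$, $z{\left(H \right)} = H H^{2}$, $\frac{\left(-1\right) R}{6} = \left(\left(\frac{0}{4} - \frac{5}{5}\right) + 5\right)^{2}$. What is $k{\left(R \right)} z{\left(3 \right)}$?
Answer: $2376$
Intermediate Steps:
$R = -96$ ($R = - 6 \left(\left(\frac{0}{4} - \frac{5}{5}\right) + 5\right)^{2} = - 6 \left(\left(0 \cdot \frac{1}{4} - 1\right) + 5\right)^{2} = - 6 \left(\left(0 - 1\right) + 5\right)^{2} = - 6 \left(-1 + 5\right)^{2} = - 6 \cdot 4^{2} = \left(-6\right) 16 = -96$)
$z{\left(H \right)} = H^{3}$
$k{\left(R \right)} z{\left(3 \right)} = \left(-8 - -96\right) 3^{3} = \left(-8 + 96\right) 27 = 88 \cdot 27 = 2376$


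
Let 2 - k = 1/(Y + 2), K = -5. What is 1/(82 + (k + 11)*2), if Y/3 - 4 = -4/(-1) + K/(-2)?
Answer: 67/7232 ≈ 0.0092644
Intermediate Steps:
Y = 63/2 (Y = 12 + 3*(-4/(-1) - 5/(-2)) = 12 + 3*(-4*(-1) - 5*(-½)) = 12 + 3*(4 + 5/2) = 12 + 3*(13/2) = 12 + 39/2 = 63/2 ≈ 31.500)
k = 132/67 (k = 2 - 1/(63/2 + 2) = 2 - 1/67/2 = 2 - 1*2/67 = 2 - 2/67 = 132/67 ≈ 1.9701)
1/(82 + (k + 11)*2) = 1/(82 + (132/67 + 11)*2) = 1/(82 + (869/67)*2) = 1/(82 + 1738/67) = 1/(7232/67) = 67/7232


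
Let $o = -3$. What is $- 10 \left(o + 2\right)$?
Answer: $10$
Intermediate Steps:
$- 10 \left(o + 2\right) = - 10 \left(-3 + 2\right) = \left(-10\right) \left(-1\right) = 10$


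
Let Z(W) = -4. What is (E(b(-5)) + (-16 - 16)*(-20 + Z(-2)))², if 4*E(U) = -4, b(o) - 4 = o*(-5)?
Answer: 588289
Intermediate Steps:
b(o) = 4 - 5*o (b(o) = 4 + o*(-5) = 4 - 5*o)
E(U) = -1 (E(U) = (¼)*(-4) = -1)
(E(b(-5)) + (-16 - 16)*(-20 + Z(-2)))² = (-1 + (-16 - 16)*(-20 - 4))² = (-1 - 32*(-24))² = (-1 + 768)² = 767² = 588289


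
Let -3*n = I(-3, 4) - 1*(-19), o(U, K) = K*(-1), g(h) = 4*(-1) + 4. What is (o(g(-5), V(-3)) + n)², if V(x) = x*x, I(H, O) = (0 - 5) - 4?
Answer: 1369/9 ≈ 152.11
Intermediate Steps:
I(H, O) = -9 (I(H, O) = -5 - 4 = -9)
g(h) = 0 (g(h) = -4 + 4 = 0)
V(x) = x²
o(U, K) = -K
n = -10/3 (n = -(-9 - 1*(-19))/3 = -(-9 + 19)/3 = -⅓*10 = -10/3 ≈ -3.3333)
(o(g(-5), V(-3)) + n)² = (-1*(-3)² - 10/3)² = (-1*9 - 10/3)² = (-9 - 10/3)² = (-37/3)² = 1369/9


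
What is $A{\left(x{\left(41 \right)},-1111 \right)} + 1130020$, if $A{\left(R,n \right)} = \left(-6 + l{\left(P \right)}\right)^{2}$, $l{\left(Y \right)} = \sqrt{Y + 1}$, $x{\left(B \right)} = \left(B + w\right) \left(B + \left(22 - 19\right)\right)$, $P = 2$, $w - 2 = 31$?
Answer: $1130059 - 12 \sqrt{3} \approx 1.13 \cdot 10^{6}$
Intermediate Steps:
$w = 33$ ($w = 2 + 31 = 33$)
$x{\left(B \right)} = \left(3 + B\right) \left(33 + B\right)$ ($x{\left(B \right)} = \left(B + 33\right) \left(B + \left(22 - 19\right)\right) = \left(33 + B\right) \left(B + \left(22 - 19\right)\right) = \left(33 + B\right) \left(B + 3\right) = \left(33 + B\right) \left(3 + B\right) = \left(3 + B\right) \left(33 + B\right)$)
$l{\left(Y \right)} = \sqrt{1 + Y}$
$A{\left(R,n \right)} = \left(-6 + \sqrt{3}\right)^{2}$ ($A{\left(R,n \right)} = \left(-6 + \sqrt{1 + 2}\right)^{2} = \left(-6 + \sqrt{3}\right)^{2}$)
$A{\left(x{\left(41 \right)},-1111 \right)} + 1130020 = \left(6 - \sqrt{3}\right)^{2} + 1130020 = 1130020 + \left(6 - \sqrt{3}\right)^{2}$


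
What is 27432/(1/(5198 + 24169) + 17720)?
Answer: 805595544/520383241 ≈ 1.5481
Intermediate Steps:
27432/(1/(5198 + 24169) + 17720) = 27432/(1/29367 + 17720) = 27432/(520383241/29367) = 27432*(29367/520383241) = 805595544/520383241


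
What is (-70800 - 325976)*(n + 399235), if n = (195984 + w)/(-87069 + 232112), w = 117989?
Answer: -22975931694404528/145043 ≈ -1.5841e+11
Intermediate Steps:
n = 313973/145043 (n = (195984 + 117989)/(-87069 + 232112) = 313973/145043 ≈ 2.1647)
(-70800 - 325976)*(n + 399235) = (-70800 - 325976)*(313973/145043 + 399235) = -396776*57906556078/145043 = -22975931694404528/145043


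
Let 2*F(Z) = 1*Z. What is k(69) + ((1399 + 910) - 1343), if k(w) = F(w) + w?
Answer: 2139/2 ≈ 1069.5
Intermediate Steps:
F(Z) = Z/2 (F(Z) = (1*Z)/2 = Z/2)
k(w) = 3*w/2 (k(w) = w/2 + w = 3*w/2)
k(69) + ((1399 + 910) - 1343) = (3/2)*69 + ((1399 + 910) - 1343) = 207/2 + (2309 - 1343) = 207/2 + 966 = 2139/2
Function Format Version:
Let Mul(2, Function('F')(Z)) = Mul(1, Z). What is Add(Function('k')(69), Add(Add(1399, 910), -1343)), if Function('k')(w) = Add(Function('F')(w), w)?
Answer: Rational(2139, 2) ≈ 1069.5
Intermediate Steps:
Function('F')(Z) = Mul(Rational(1, 2), Z) (Function('F')(Z) = Mul(Rational(1, 2), Mul(1, Z)) = Mul(Rational(1, 2), Z))
Function('k')(w) = Mul(Rational(3, 2), w) (Function('k')(w) = Add(Mul(Rational(1, 2), w), w) = Mul(Rational(3, 2), w))
Add(Function('k')(69), Add(Add(1399, 910), -1343)) = Add(Mul(Rational(3, 2), 69), Add(Add(1399, 910), -1343)) = Add(Rational(207, 2), Add(2309, -1343)) = Add(Rational(207, 2), 966) = Rational(2139, 2)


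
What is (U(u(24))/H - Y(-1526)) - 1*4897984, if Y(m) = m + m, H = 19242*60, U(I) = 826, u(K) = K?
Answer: -2825648445907/577260 ≈ -4.8949e+6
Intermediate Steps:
H = 1154520
Y(m) = 2*m
(U(u(24))/H - Y(-1526)) - 1*4897984 = (826/1154520 - 2*(-1526)) - 1*4897984 = (826*(1/1154520) - 1*(-3052)) - 4897984 = (413/577260 + 3052) - 4897984 = 1761797933/577260 - 4897984 = -2825648445907/577260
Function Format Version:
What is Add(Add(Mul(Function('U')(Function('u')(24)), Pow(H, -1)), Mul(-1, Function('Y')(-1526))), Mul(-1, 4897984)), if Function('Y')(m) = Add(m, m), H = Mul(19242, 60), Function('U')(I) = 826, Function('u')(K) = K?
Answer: Rational(-2825648445907, 577260) ≈ -4.8949e+6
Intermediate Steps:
H = 1154520
Function('Y')(m) = Mul(2, m)
Add(Add(Mul(Function('U')(Function('u')(24)), Pow(H, -1)), Mul(-1, Function('Y')(-1526))), Mul(-1, 4897984)) = Add(Add(Mul(826, Pow(1154520, -1)), Mul(-1, Mul(2, -1526))), Mul(-1, 4897984)) = Add(Add(Mul(826, Rational(1, 1154520)), Mul(-1, -3052)), -4897984) = Add(Add(Rational(413, 577260), 3052), -4897984) = Add(Rational(1761797933, 577260), -4897984) = Rational(-2825648445907, 577260)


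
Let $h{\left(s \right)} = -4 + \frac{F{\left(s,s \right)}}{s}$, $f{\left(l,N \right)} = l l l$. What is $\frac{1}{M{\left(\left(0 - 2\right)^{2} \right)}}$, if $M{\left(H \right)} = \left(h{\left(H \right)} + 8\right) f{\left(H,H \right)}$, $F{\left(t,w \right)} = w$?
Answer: $\frac{1}{320} \approx 0.003125$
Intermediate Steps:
$f{\left(l,N \right)} = l^{3}$ ($f{\left(l,N \right)} = l^{2} l = l^{3}$)
$h{\left(s \right)} = -3$ ($h{\left(s \right)} = -4 + \frac{s}{s} = -4 + 1 = -3$)
$M{\left(H \right)} = 5 H^{3}$ ($M{\left(H \right)} = \left(-3 + 8\right) H^{3} = 5 H^{3}$)
$\frac{1}{M{\left(\left(0 - 2\right)^{2} \right)}} = \frac{1}{5 \left(\left(0 - 2\right)^{2}\right)^{3}} = \frac{1}{5 \left(\left(-2\right)^{2}\right)^{3}} = \frac{1}{5 \cdot 4^{3}} = \frac{1}{5 \cdot 64} = \frac{1}{320}$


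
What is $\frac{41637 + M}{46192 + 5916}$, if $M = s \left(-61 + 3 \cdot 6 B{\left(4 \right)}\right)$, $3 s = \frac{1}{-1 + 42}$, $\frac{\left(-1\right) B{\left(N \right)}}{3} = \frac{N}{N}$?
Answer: $\frac{1280309}{1602321} \approx 0.79903$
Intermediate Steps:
$B{\left(N \right)} = -3$ ($B{\left(N \right)} = - 3 \frac{N}{N} = \left(-3\right) 1 = -3$)
$s = \frac{1}{123}$ ($s = \frac{1}{3 \left(-1 + 42\right)} = \frac{1}{3 \cdot 41} = \frac{1}{3} \cdot \frac{1}{41} = \frac{1}{123} \approx 0.0081301$)
$M = - \frac{115}{123}$ ($M = \frac{-61 + 3 \cdot 6 \left(-3\right)}{123} = \frac{-61 + 18 \left(-3\right)}{123} = \frac{-61 - 54}{123} = \frac{1}{123} \left(-115\right) = - \frac{115}{123} \approx -0.93496$)
$\frac{41637 + M}{46192 + 5916} = \frac{41637 - \frac{115}{123}}{46192 + 5916} = \frac{5121236}{123 \cdot 52108} = \frac{5121236}{123} \cdot \frac{1}{52108} = \frac{1280309}{1602321}$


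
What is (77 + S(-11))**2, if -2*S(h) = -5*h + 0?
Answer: 9801/4 ≈ 2450.3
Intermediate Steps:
S(h) = 5*h/2 (S(h) = -(-5*h + 0)/2 = -(-5)*h/2 = 5*h/2)
(77 + S(-11))**2 = (77 + (5/2)*(-11))**2 = (77 - 55/2)**2 = (99/2)**2 = 9801/4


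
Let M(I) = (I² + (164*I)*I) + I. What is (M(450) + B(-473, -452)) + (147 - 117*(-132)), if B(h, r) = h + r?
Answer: 33427616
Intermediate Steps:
M(I) = I + 165*I² (M(I) = (I² + 164*I²) + I = 165*I² + I = I + 165*I²)
(M(450) + B(-473, -452)) + (147 - 117*(-132)) = (450*(1 + 165*450) + (-473 - 452)) + (147 - 117*(-132)) = (450*(1 + 74250) - 925) + (147 + 15444) = (450*74251 - 925) + 15591 = (33412950 - 925) + 15591 = 33412025 + 15591 = 33427616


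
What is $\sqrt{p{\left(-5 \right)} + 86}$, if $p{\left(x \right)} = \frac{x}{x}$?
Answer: $\sqrt{87} \approx 9.3274$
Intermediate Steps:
$p{\left(x \right)} = 1$
$\sqrt{p{\left(-5 \right)} + 86} = \sqrt{1 + 86} = \sqrt{87}$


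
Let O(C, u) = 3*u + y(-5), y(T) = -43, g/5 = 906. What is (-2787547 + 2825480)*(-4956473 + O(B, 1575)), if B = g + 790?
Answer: -187836288003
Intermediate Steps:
g = 4530 (g = 5*906 = 4530)
B = 5320 (B = 4530 + 790 = 5320)
O(C, u) = -43 + 3*u (O(C, u) = 3*u - 43 = -43 + 3*u)
(-2787547 + 2825480)*(-4956473 + O(B, 1575)) = (-2787547 + 2825480)*(-4956473 + (-43 + 3*1575)) = 37933*(-4956473 + (-43 + 4725)) = 37933*(-4956473 + 4682) = 37933*(-4951791) = -187836288003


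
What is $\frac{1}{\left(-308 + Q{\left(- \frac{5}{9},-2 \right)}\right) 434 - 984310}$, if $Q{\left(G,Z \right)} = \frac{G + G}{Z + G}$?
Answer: $- \frac{23}{25709246} \approx -8.9462 \cdot 10^{-7}$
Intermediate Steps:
$Q{\left(G,Z \right)} = \frac{2 G}{G + Z}$
$\frac{1}{\left(-308 + Q{\left(- \frac{5}{9},-2 \right)}\right) 434 - 984310} = \frac{1}{\left(-308 + \frac{2 \left(- \frac{5}{9}\right)}{- \frac{5}{9} - 2}\right) 434 - 984310} = \frac{1}{\left(-308 + \frac{2 \left(\left(-5\right) \frac{1}{9}\right)}{\left(-5\right) \frac{1}{9} - 2}\right) 434 - 984310} = \frac{1}{\left(-308 + 2 \left(- \frac{5}{9}\right) \frac{1}{- \frac{5}{9} - 2}\right) 434 - 984310} = \frac{1}{\left(-308 + 2 \left(- \frac{5}{9}\right) \frac{1}{- \frac{23}{9}}\right) 434 - 984310} = \frac{1}{\left(-308 + 2 \left(- \frac{5}{9}\right) \left(- \frac{9}{23}\right)\right) 434 - 984310} = \frac{1}{\left(-308 + \frac{10}{23}\right) 434 - 984310} = \frac{1}{\left(- \frac{7074}{23}\right) 434 - 984310} = \frac{1}{- \frac{3070116}{23} - 984310} = \frac{1}{- \frac{25709246}{23}} = - \frac{23}{25709246}$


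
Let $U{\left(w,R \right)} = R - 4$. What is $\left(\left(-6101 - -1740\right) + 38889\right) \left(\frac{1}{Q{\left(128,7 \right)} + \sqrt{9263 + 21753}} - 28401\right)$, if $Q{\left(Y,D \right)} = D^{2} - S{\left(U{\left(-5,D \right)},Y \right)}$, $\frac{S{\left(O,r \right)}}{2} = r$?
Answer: $- \frac{11603798718720}{11833} - \frac{69056 \sqrt{7754}}{11833} \approx -9.8063 \cdot 10^{8}$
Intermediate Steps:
$U{\left(w,R \right)} = -4 + R$ ($U{\left(w,R \right)} = R - 4 = -4 + R$)
$S{\left(O,r \right)} = 2 r$
$Q{\left(Y,D \right)} = D^{2} - 2 Y$
$\left(\left(-6101 - -1740\right) + 38889\right) \left(\frac{1}{Q{\left(128,7 \right)} + \sqrt{9263 + 21753}} - 28401\right) = \left(\left(-6101 - -1740\right) + 38889\right) \left(\frac{1}{\left(7^{2} - 256\right) + \sqrt{9263 + 21753}} - 28401\right) = \left(\left(-6101 + 1740\right) + 38889\right) \left(\frac{1}{\left(49 - 256\right) + \sqrt{31016}} - 28401\right) = \left(-4361 + 38889\right) \left(\frac{1}{-207 + 2 \sqrt{7754}} - 28401\right) = 34528 \left(-28401 + \frac{1}{-207 + 2 \sqrt{7754}}\right) = -980629728 + \frac{34528}{-207 + 2 \sqrt{7754}}$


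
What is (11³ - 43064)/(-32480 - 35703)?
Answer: 41733/68183 ≈ 0.61207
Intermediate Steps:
(11³ - 43064)/(-32480 - 35703) = (1331 - 43064)/(-68183) = -41733*(-1/68183) = 41733/68183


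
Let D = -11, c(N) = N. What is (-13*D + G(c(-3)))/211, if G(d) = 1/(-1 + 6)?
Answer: 716/1055 ≈ 0.67867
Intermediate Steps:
G(d) = ⅕ (G(d) = 1/5 = ⅕)
(-13*D + G(c(-3)))/211 = (-13*(-11) + ⅕)/211 = (143 + ⅕)*(1/211) = (716/5)*(1/211) = 716/1055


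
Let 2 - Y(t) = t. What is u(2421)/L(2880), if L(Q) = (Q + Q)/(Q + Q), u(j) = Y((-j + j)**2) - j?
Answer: -2419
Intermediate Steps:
Y(t) = 2 - t
u(j) = 2 - j (u(j) = (2 - (-j + j)**2) - j = (2 - 1*0**2) - j = (2 - 1*0) - j = (2 + 0) - j = 2 - j)
L(Q) = 1 (L(Q) = (2*Q)/((2*Q)) = (2*Q)*(1/(2*Q)) = 1)
u(2421)/L(2880) = (2 - 1*2421)/1 = (2 - 2421)*1 = -2419*1 = -2419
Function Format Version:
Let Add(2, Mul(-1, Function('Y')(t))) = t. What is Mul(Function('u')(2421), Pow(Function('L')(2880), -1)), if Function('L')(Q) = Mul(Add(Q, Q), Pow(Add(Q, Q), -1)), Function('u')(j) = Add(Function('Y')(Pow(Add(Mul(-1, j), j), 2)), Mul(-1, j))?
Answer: -2419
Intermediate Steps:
Function('Y')(t) = Add(2, Mul(-1, t))
Function('u')(j) = Add(2, Mul(-1, j)) (Function('u')(j) = Add(Add(2, Mul(-1, Pow(Add(Mul(-1, j), j), 2))), Mul(-1, j)) = Add(Add(2, Mul(-1, Pow(0, 2))), Mul(-1, j)) = Add(Add(2, Mul(-1, 0)), Mul(-1, j)) = Add(Add(2, 0), Mul(-1, j)) = Add(2, Mul(-1, j)))
Function('L')(Q) = 1 (Function('L')(Q) = Mul(Mul(2, Q), Pow(Mul(2, Q), -1)) = Mul(Mul(2, Q), Mul(Rational(1, 2), Pow(Q, -1))) = 1)
Mul(Function('u')(2421), Pow(Function('L')(2880), -1)) = Mul(Add(2, Mul(-1, 2421)), Pow(1, -1)) = Mul(Add(2, -2421), 1) = Mul(-2419, 1) = -2419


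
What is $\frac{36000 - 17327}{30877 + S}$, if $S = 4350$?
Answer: $\frac{18673}{35227} \approx 0.53008$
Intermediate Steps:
$\frac{36000 - 17327}{30877 + S} = \frac{36000 - 17327}{30877 + 4350} = \frac{18673}{35227}$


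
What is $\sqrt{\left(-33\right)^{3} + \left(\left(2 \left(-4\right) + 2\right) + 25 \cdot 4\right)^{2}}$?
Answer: $i \sqrt{27101} \approx 164.62 i$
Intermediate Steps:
$\sqrt{\left(-33\right)^{3} + \left(\left(2 \left(-4\right) + 2\right) + 25 \cdot 4\right)^{2}} = \sqrt{-35937 + \left(\left(-8 + 2\right) + 100\right)^{2}} = \sqrt{-35937 + \left(-6 + 100\right)^{2}} = \sqrt{-35937 + 94^{2}} = \sqrt{-35937 + 8836} = \sqrt{-27101} = i \sqrt{27101}$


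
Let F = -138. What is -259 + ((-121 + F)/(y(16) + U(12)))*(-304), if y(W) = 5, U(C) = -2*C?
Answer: -4403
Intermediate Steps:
-259 + ((-121 + F)/(y(16) + U(12)))*(-304) = -259 + ((-121 - 138)/(5 - 2*12))*(-304) = -259 - 259/(5 - 24)*(-304) = -259 - 259/(-19)*(-304) = -259 - 259*(-1/19)*(-304) = -259 + (259/19)*(-304) = -259 - 4144 = -4403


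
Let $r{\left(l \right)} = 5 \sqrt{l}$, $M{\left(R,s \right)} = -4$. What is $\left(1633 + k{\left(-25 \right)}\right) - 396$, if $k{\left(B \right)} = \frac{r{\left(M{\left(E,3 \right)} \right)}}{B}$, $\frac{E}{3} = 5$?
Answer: $1237 - \frac{2 i}{5} \approx 1237.0 - 0.4 i$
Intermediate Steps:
$E = 15$ ($E = 3 \cdot 5 = 15$)
$k{\left(B \right)} = \frac{10 i}{B}$ ($k{\left(B \right)} = \frac{5 \sqrt{-4}}{B} = \frac{5 \cdot 2 i}{B} = \frac{10 i}{B}$)
$\left(1633 + k{\left(-25 \right)}\right) - 396 = \left(1633 + \frac{10 i}{-25}\right) - 396 = \left(1633 + 10 i \left(- \frac{1}{25}\right)\right) - 396 = \left(1633 - \frac{2 i}{5}\right) - 396 = 1237 - \frac{2 i}{5}$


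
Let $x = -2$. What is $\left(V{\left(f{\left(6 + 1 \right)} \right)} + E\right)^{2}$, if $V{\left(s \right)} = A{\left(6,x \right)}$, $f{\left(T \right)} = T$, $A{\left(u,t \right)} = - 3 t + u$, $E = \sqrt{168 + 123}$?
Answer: $\left(12 + \sqrt{291}\right)^{2} \approx 844.41$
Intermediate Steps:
$E = \sqrt{291} \approx 17.059$
$A{\left(u,t \right)} = u - 3 t$
$V{\left(s \right)} = 12$ ($V{\left(s \right)} = 6 - -6 = 6 + 6 = 12$)
$\left(V{\left(f{\left(6 + 1 \right)} \right)} + E\right)^{2} = \left(12 + \sqrt{291}\right)^{2}$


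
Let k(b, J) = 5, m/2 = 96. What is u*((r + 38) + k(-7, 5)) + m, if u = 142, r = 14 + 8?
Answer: 9422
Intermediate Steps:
r = 22
m = 192 (m = 2*96 = 192)
u*((r + 38) + k(-7, 5)) + m = 142*((22 + 38) + 5) + 192 = 142*(60 + 5) + 192 = 142*65 + 192 = 9230 + 192 = 9422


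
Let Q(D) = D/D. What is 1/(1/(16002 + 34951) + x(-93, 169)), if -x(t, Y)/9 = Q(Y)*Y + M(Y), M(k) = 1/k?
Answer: -8611057/13097876105 ≈ -0.00065744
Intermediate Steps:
Q(D) = 1
x(t, Y) = -9*Y - 9/Y (x(t, Y) = -9*(1*Y + 1/Y) = -9*(Y + 1/Y) = -9*Y - 9/Y)
1/(1/(16002 + 34951) + x(-93, 169)) = 1/(1/(16002 + 34951) + (-9*169 - 9/169)) = 1/(1/50953 + (-1521 - 9*1/169)) = 1/(1/50953 + (-1521 - 9/169)) = 1/(1/50953 - 257058/169) = 1/(-13097876105/8611057) = -8611057/13097876105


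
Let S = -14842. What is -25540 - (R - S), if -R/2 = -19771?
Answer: -79924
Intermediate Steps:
R = 39542 (R = -2*(-19771) = 39542)
-25540 - (R - S) = -25540 - (39542 - 1*(-14842)) = -25540 - (39542 + 14842) = -25540 - 1*54384 = -25540 - 54384 = -79924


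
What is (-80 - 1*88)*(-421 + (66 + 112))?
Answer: 40824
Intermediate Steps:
(-80 - 1*88)*(-421 + (66 + 112)) = (-80 - 88)*(-421 + 178) = -168*(-243) = 40824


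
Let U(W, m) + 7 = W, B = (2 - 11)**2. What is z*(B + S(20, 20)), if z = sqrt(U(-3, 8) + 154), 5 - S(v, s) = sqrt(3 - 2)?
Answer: 1020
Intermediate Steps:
B = 81 (B = (-9)**2 = 81)
U(W, m) = -7 + W
S(v, s) = 4 (S(v, s) = 5 - sqrt(3 - 2) = 5 - sqrt(1) = 5 - 1*1 = 5 - 1 = 4)
z = 12 (z = sqrt((-7 - 3) + 154) = sqrt(-10 + 154) = sqrt(144) = 12)
z*(B + S(20, 20)) = 12*(81 + 4) = 12*85 = 1020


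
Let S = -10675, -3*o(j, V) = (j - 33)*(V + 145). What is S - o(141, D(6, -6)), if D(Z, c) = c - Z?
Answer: -5887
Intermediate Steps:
o(j, V) = -(-33 + j)*(145 + V)/3 (o(j, V) = -(j - 33)*(V + 145)/3 = -(-33 + j)*(145 + V)/3)
S - o(141, D(6, -6)) = -10675 - (1595 + 11*(-6 - 1*6) - 145/3*141 - 1/3*(-6 - 1*6)*141) = -10675 - (1595 + 11*(-6 - 6) - 6815 - 1/3*(-6 - 6)*141) = -10675 - (1595 + 11*(-12) - 6815 - 1/3*(-12)*141) = -10675 - (1595 - 132 - 6815 + 564) = -10675 - 1*(-4788) = -10675 + 4788 = -5887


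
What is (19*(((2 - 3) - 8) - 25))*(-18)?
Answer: 11628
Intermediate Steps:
(19*(((2 - 3) - 8) - 25))*(-18) = (19*((-1 - 8) - 25))*(-18) = (19*(-9 - 25))*(-18) = (19*(-34))*(-18) = -646*(-18) = 11628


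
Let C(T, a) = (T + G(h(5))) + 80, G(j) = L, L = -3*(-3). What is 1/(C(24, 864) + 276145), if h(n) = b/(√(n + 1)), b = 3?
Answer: 1/276258 ≈ 3.6198e-6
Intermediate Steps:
h(n) = 3/√(1 + n) (h(n) = 3/(√(n + 1)) = 3/(√(1 + n)) = 3/√(1 + n))
L = 9
G(j) = 9
C(T, a) = 89 + T (C(T, a) = (T + 9) + 80 = (9 + T) + 80 = 89 + T)
1/(C(24, 864) + 276145) = 1/((89 + 24) + 276145) = 1/(113 + 276145) = 1/276258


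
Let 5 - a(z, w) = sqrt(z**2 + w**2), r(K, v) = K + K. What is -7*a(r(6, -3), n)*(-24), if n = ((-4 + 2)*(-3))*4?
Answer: 840 - 2016*sqrt(5) ≈ -3667.9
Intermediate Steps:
r(K, v) = 2*K
n = 24 (n = -2*(-3)*4 = 6*4 = 24)
a(z, w) = 5 - sqrt(w**2 + z**2) (a(z, w) = 5 - sqrt(z**2 + w**2) = 5 - sqrt(w**2 + z**2))
-7*a(r(6, -3), n)*(-24) = -7*(5 - sqrt(24**2 + (2*6)**2))*(-24) = -7*(5 - sqrt(576 + 12**2))*(-24) = -7*(5 - sqrt(576 + 144))*(-24) = -7*(5 - sqrt(720))*(-24) = -7*(5 - 12*sqrt(5))*(-24) = (-35 + 84*sqrt(5))*(-24) = 840 - 2016*sqrt(5)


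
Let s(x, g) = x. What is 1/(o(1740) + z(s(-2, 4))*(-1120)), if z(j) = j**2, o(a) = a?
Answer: -1/2740 ≈ -0.00036496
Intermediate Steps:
1/(o(1740) + z(s(-2, 4))*(-1120)) = 1/(1740 + (-2)**2*(-1120)) = 1/(1740 + 4*(-1120)) = 1/(1740 - 4480) = 1/(-2740) = -1/2740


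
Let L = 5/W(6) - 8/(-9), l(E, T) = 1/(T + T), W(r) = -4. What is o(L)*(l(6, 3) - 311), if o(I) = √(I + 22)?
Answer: -1865*√779/36 ≈ -1445.9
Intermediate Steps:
l(E, T) = 1/(2*T)
L = -13/36 (L = 5/(-4) - 8/(-9) = 5*(-¼) - 8*(-⅑) = -5/4 + 8/9 = -13/36 ≈ -0.36111)
o(I) = √(22 + I)
o(L)*(l(6, 3) - 311) = √(22 - 13/36)*((½)/3 - 311) = √(779/36)*((½)*(⅓) - 311) = (√779/6)*(⅙ - 311) = (√779/6)*(-1865/6) = -1865*√779/36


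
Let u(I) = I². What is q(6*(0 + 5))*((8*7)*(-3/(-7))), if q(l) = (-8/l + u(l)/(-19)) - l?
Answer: -177008/95 ≈ -1863.2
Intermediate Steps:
q(l) = -l - 8/l - l²/19 (q(l) = (-8/l + l²/(-19)) - l = (-8/l + l²*(-1/19)) - l = (-8/l - l²/19) - l = -l - 8/l - l²/19)
q(6*(0 + 5))*((8*7)*(-3/(-7))) = (-6*(0 + 5) - 8*1/(6*(0 + 5)) - 36*(0 + 5)²/19)*((8*7)*(-3/(-7))) = (-6*5 - 8/(6*5) - (6*5)²/19)*(56*(-3*(-⅐))) = (-1*30 - 8/30 - 1/19*30²)*(56*(3/7)) = (-30 - 8*1/30 - 1/19*900)*24 = (-30 - 4/15 - 900/19)*24 = -22126/285*24 = -177008/95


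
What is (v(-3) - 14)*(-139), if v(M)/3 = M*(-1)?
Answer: 695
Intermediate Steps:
v(M) = -3*M (v(M) = 3*(M*(-1)) = 3*(-M) = -3*M)
(v(-3) - 14)*(-139) = (-3*(-3) - 14)*(-139) = (9 - 14)*(-139) = -5*(-139) = 695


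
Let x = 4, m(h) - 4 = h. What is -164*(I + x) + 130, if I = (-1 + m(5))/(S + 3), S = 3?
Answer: -2234/3 ≈ -744.67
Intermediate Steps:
m(h) = 4 + h
I = 4/3 (I = (-1 + (4 + 5))/(3 + 3) = (-1 + 9)/6 = 8*(1/6) = 4/3 ≈ 1.3333)
-164*(I + x) + 130 = -164*(4/3 + 4) + 130 = -164*16/3 + 130 = -82*32/3 + 130 = -2624/3 + 130 = -2234/3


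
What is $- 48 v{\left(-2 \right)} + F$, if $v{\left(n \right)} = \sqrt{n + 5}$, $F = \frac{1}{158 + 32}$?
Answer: $\frac{1}{190} - 48 \sqrt{3} \approx -83.133$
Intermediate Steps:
$F = \frac{1}{190} \approx 0.0052632$
$v{\left(n \right)} = \sqrt{5 + n}$
$- 48 v{\left(-2 \right)} + F = - 48 \sqrt{5 - 2} + \frac{1}{190} = - 48 \sqrt{3} + \frac{1}{190} = \frac{1}{190} - 48 \sqrt{3}$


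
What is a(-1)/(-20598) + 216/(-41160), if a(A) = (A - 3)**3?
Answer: -37811/17662785 ≈ -0.0021407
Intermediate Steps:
a(A) = (-3 + A)**3
a(-1)/(-20598) + 216/(-41160) = (-3 - 1)**3/(-20598) + 216/(-41160) = (-4)**3*(-1/20598) + 216*(-1/41160) = -64*(-1/20598) - 9/1715 = 32/10299 - 9/1715 = -37811/17662785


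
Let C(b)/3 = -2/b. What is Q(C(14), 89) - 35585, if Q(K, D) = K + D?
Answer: -248475/7 ≈ -35496.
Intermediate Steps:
C(b) = -6/b (C(b) = 3*(-2/b) = -6/b)
Q(K, D) = D + K
Q(C(14), 89) - 35585 = (89 - 6/14) - 35585 = (89 - 6*1/14) - 35585 = (89 - 3/7) - 35585 = 620/7 - 35585 = -248475/7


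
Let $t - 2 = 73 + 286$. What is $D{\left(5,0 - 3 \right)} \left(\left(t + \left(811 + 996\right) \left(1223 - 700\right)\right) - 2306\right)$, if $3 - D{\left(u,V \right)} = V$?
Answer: $5658696$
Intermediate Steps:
$D{\left(u,V \right)} = 3 - V$
$t = 361$ ($t = 2 + \left(73 + 286\right) = 2 + 359 = 361$)
$D{\left(5,0 - 3 \right)} \left(\left(t + \left(811 + 996\right) \left(1223 - 700\right)\right) - 2306\right) = \left(3 - \left(0 - 3\right)\right) \left(\left(361 + \left(811 + 996\right) \left(1223 - 700\right)\right) - 2306\right) = \left(3 - \left(0 - 3\right)\right) \left(\left(361 + 1807 \cdot 523\right) - 2306\right) = \left(3 - -3\right) \left(\left(361 + 945061\right) - 2306\right) = \left(3 + 3\right) \left(945422 - 2306\right) = 6 \cdot 943116 = 5658696$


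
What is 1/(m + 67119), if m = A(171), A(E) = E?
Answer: 1/67290 ≈ 1.4861e-5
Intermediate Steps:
m = 171
1/(m + 67119) = 1/(171 + 67119) = 1/67290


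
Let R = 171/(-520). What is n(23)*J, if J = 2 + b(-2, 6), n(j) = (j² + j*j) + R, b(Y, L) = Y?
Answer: 0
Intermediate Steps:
R = -171/520 (R = 171*(-1/520) = -171/520 ≈ -0.32885)
n(j) = -171/520 + 2*j² (n(j) = (j² + j*j) - 171/520 = (j² + j²) - 171/520 = 2*j² - 171/520 = -171/520 + 2*j²)
J = 0 (J = 2 - 2 = 0)
n(23)*J = (-171/520 + 2*23²)*0 = (-171/520 + 2*529)*0 = (-171/520 + 1058)*0 = (549989/520)*0 = 0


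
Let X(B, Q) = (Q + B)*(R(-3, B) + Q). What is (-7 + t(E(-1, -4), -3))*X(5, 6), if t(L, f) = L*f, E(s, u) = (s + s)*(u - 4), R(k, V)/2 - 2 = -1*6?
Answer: 1210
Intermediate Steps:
R(k, V) = -8 (R(k, V) = 4 + 2*(-1*6) = 4 + 2*(-6) = 4 - 12 = -8)
X(B, Q) = (-8 + Q)*(B + Q) (X(B, Q) = (Q + B)*(-8 + Q) = (B + Q)*(-8 + Q) = (-8 + Q)*(B + Q))
E(s, u) = 2*s*(-4 + u) (E(s, u) = (2*s)*(-4 + u) = 2*s*(-4 + u))
(-7 + t(E(-1, -4), -3))*X(5, 6) = (-7 + (2*(-1)*(-4 - 4))*(-3))*(6² - 8*5 - 8*6 + 5*6) = (-7 + (2*(-1)*(-8))*(-3))*(36 - 40 - 48 + 30) = (-7 + 16*(-3))*(-22) = (-7 - 48)*(-22) = -55*(-22) = 1210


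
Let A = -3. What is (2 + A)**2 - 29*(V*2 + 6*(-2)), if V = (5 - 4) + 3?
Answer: 117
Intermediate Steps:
V = 4 (V = 1 + 3 = 4)
(2 + A)**2 - 29*(V*2 + 6*(-2)) = (2 - 3)**2 - 29*(4*2 + 6*(-2)) = (-1)**2 - 29*(8 - 12) = 1 - 29*(-4) = 1 + 116 = 117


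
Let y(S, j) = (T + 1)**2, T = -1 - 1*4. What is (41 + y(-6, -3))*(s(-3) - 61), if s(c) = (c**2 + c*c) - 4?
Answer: -2679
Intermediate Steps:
T = -5 (T = -1 - 4 = -5)
y(S, j) = 16 (y(S, j) = (-5 + 1)**2 = (-4)**2 = 16)
s(c) = -4 + 2*c**2 (s(c) = (c**2 + c**2) - 4 = 2*c**2 - 4 = -4 + 2*c**2)
(41 + y(-6, -3))*(s(-3) - 61) = (41 + 16)*((-4 + 2*(-3)**2) - 61) = 57*((-4 + 2*9) - 61) = 57*((-4 + 18) - 61) = 57*(14 - 61) = 57*(-47) = -2679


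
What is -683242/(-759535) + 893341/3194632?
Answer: 408747216197/346633545160 ≈ 1.1792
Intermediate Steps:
-683242/(-759535) + 893341/3194632 = -683242*(-1/759535) + 893341*(1/3194632) = 97606/108505 + 893341/3194632 = 408747216197/346633545160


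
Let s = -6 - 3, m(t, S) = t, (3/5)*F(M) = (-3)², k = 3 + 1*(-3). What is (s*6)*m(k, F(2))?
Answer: 0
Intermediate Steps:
k = 0 (k = 3 - 3 = 0)
F(M) = 15 (F(M) = (5/3)*(-3)² = (5/3)*9 = 15)
s = -9
(s*6)*m(k, F(2)) = -9*6*0 = -54*0 = 0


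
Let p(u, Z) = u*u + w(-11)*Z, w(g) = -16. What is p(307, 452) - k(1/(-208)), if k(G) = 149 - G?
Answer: 18068543/208 ≈ 86868.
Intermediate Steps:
p(u, Z) = u² - 16*Z (p(u, Z) = u*u - 16*Z = u² - 16*Z)
p(307, 452) - k(1/(-208)) = (307² - 16*452) - (149 - 1/(-208)) = (94249 - 7232) - (149 - 1*(-1/208)) = 87017 - (149 + 1/208) = 87017 - 1*30993/208 = 87017 - 30993/208 = 18068543/208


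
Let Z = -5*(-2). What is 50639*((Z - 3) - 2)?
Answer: 253195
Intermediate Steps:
Z = 10
50639*((Z - 3) - 2) = 50639*((10 - 3) - 2) = 50639*(7 - 2) = 50639*5 = 253195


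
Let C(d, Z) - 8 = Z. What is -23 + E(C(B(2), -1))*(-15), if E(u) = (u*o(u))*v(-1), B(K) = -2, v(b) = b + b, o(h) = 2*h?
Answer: 2917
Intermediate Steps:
v(b) = 2*b
C(d, Z) = 8 + Z
E(u) = -4*u**2 (E(u) = (u*(2*u))*(2*(-1)) = (2*u**2)*(-2) = -4*u**2)
-23 + E(C(B(2), -1))*(-15) = -23 - 4*(8 - 1)**2*(-15) = -23 - 4*7**2*(-15) = -23 - 4*49*(-15) = -23 - 196*(-15) = -23 + 2940 = 2917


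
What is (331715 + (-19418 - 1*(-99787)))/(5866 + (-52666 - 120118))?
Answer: -206042/83459 ≈ -2.4688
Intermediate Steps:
(331715 + (-19418 - 1*(-99787)))/(5866 + (-52666 - 120118)) = (331715 + (-19418 + 99787))/(5866 - 172784) = (331715 + 80369)/(-166918) = 412084*(-1/166918) = -206042/83459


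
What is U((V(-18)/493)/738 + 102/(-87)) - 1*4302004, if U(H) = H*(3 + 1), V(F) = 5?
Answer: -782608514786/181917 ≈ -4.3020e+6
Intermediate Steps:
U(H) = 4*H (U(H) = H*4 = 4*H)
U((V(-18)/493)/738 + 102/(-87)) - 1*4302004 = 4*((5/493)/738 + 102/(-87)) - 1*4302004 = 4*((5*(1/493))*(1/738) + 102*(-1/87)) - 4302004 = 4*((5/493)*(1/738) - 34/29) - 4302004 = 4*(5/363834 - 34/29) - 4302004 = 4*(-426559/363834) - 4302004 = -853118/181917 - 4302004 = -782608514786/181917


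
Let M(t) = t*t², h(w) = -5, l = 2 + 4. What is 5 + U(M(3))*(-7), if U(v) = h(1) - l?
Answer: 82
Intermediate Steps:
l = 6
M(t) = t³
U(v) = -11 (U(v) = -5 - 1*6 = -5 - 6 = -11)
5 + U(M(3))*(-7) = 5 - 11*(-7) = 5 + 77 = 82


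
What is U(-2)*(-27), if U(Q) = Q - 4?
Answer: 162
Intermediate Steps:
U(Q) = -4 + Q
U(-2)*(-27) = (-4 - 2)*(-27) = -6*(-27) = 162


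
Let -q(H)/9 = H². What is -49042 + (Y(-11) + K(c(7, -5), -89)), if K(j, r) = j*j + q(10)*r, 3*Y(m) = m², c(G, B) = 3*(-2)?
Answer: 93403/3 ≈ 31134.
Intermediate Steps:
q(H) = -9*H²
c(G, B) = -6
Y(m) = m²/3
K(j, r) = j² - 900*r (K(j, r) = j*j + (-9*10²)*r = j² + (-9*100)*r = j² - 900*r)
-49042 + (Y(-11) + K(c(7, -5), -89)) = -49042 + ((⅓)*(-11)² + ((-6)² - 900*(-89))) = -49042 + ((⅓)*121 + (36 + 80100)) = -49042 + (121/3 + 80136) = -49042 + 240529/3 = 93403/3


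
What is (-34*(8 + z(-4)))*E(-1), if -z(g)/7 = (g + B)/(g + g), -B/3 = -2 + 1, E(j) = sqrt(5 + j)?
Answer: -969/2 ≈ -484.50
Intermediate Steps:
B = 3 (B = -3*(-2 + 1) = -3*(-1) = 3)
z(g) = -7*(3 + g)/(2*g) (z(g) = -7*(g + 3)/(g + g) = -7*(3 + g)/(2*g))
(-34*(8 + z(-4)))*E(-1) = (-34*(8 + (7/2)*(-3 - 1*(-4))/(-4)))*sqrt(5 - 1) = (-34*(8 + (7/2)*(-1/4)*(-3 + 4)))*sqrt(4) = -34*(8 + (7/2)*(-1/4)*1)*2 = -34*(8 - 7/8)*2 = -34*57/8*2 = -969/4*2 = -969/2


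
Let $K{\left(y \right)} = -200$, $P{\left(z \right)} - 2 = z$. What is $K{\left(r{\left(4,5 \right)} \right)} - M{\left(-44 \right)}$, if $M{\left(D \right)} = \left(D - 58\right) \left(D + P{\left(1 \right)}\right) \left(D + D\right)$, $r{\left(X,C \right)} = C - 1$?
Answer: $367816$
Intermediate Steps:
$P{\left(z \right)} = 2 + z$
$r{\left(X,C \right)} = -1 + C$
$M{\left(D \right)} = 2 D \left(-58 + D\right) \left(3 + D\right)$ ($M{\left(D \right)} = \left(D - 58\right) \left(D + \left(2 + 1\right)\right) \left(D + D\right) = \left(-58 + D\right) \left(D + 3\right) 2 D = \left(-58 + D\right) \left(3 + D\right) 2 D = 2 D \left(-58 + D\right) \left(3 + D\right)$)
$K{\left(r{\left(4,5 \right)} \right)} - M{\left(-44 \right)} = -200 - 2 \left(-44\right) \left(-174 + \left(-44\right)^{2} - -2420\right) = -200 - 2 \left(-44\right) \left(-174 + 1936 + 2420\right) = -200 - 2 \left(-44\right) 4182 = -200 - -368016 = -200 + 368016 = 367816$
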